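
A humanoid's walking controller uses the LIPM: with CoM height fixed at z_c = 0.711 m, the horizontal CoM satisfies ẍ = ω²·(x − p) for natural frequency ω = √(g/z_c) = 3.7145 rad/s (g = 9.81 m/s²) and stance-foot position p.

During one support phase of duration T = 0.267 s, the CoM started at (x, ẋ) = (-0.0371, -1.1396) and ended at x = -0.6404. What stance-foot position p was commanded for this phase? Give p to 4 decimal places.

p = 0.4252

ωT = 3.7145·0.267 = 0.991772; cosh(ωT) = 1.533463, sinh(ωT) = 1.162544
x(T) = p + (x₀−p)·cosh(ωT) + (ẋ₀/ω)·sinh(ωT) ⇒ p·(1 − cosh) = x(T) − x₀·cosh − (ẋ₀/ω)·sinh
numerator   = -0.6404 − (-0.0371)·1.533463 − (-1.1396/3.7145)·1.162544 = -0.226843
denominator = 1 − 1.533463 = -0.533463
p = -0.226843 / -0.533463 = 0.4252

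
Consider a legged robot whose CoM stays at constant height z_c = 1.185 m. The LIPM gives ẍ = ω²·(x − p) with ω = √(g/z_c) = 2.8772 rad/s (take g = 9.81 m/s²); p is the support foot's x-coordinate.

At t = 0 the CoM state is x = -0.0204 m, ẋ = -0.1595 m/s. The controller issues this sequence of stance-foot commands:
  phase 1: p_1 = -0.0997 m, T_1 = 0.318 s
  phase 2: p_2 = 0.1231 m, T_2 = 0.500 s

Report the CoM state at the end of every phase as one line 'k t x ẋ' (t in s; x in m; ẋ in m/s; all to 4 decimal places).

1 0.3180 -0.0429 0.0081
2 0.8180 -0.2409 -0.9320

phase 1: p=-0.0997, T=0.318, ωT=0.914950, cosh=1.448593, sinh=1.048056; start (x,ẋ)=(-0.020400, -0.159500) → end (x,ẋ)=(-0.042926, 0.008076)
phase 2: p=0.1231, T=0.500, ωT=1.438600, cosh=2.226025, sinh=1.988766; start (x,ẋ)=(-0.042926, 0.008076) → end (x,ẋ)=(-0.240897, -0.932039)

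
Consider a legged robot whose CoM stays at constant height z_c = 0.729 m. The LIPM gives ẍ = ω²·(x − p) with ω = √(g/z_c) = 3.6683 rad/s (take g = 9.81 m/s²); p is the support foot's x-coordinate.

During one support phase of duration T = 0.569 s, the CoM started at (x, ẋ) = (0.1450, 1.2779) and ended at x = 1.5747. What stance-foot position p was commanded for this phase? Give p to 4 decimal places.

ωT = 3.6683·0.569 = 2.087263; cosh(ωT) = 4.093420, sinh(ωT) = 3.969394
x(T) = p + (x₀−p)·cosh(ωT) + (ẋ₀/ω)·sinh(ωT) ⇒ p·(1 − cosh) = x(T) − x₀·cosh − (ẋ₀/ω)·sinh
numerator   = 1.5747 − (0.1450)·4.093420 − (1.2779/3.6683)·3.969394 = -0.401636
denominator = 1 − 4.093420 = -3.093420
p = -0.401636 / -3.093420 = 0.1298

p = 0.1298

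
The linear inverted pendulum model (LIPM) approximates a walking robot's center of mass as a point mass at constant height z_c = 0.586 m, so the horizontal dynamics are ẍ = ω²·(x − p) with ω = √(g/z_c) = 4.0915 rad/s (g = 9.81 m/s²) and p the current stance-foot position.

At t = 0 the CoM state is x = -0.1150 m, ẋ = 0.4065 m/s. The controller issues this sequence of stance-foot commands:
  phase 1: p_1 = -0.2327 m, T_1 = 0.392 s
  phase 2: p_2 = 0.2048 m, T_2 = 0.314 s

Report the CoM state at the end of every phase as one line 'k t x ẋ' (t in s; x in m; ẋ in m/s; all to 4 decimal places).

1 0.3920 0.3088 2.2003
2 0.7060 1.3043 4.9897

phase 1: p=-0.2327, T=0.392, ωT=1.603868, cosh=2.586672, sinh=2.385555; start (x,ẋ)=(-0.115000, 0.406500) → end (x,ẋ)=(0.308762, 2.200293)
phase 2: p=0.2048, T=0.314, ωT=1.284731, cosh=1.945210, sinh=1.668485; start (x,ẋ)=(0.308762, 2.200293) → end (x,ẋ)=(1.304292, 4.989740)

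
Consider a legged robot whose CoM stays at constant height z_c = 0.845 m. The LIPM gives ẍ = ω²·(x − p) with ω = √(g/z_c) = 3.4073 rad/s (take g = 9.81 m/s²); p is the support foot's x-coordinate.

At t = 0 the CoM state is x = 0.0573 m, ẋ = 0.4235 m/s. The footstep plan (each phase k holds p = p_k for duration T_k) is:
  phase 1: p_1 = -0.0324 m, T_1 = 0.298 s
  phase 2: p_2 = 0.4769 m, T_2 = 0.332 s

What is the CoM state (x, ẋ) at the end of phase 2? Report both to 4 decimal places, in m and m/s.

x = 0.5189, ẋ = 0.7167

phase 1: p=-0.0324, T=0.298, ωT=1.015375, cosh=1.561333, sinh=1.199067; start (x,ẋ)=(0.057300, 0.423500) → end (x,ẋ)=(0.256686, 1.027701)
phase 2: p=0.4769, T=0.332, ωT=1.131224, cosh=1.711042, sinh=1.388404; start (x,ẋ)=(0.256686, 1.027701) → end (x,ẋ)=(0.518871, 0.716671)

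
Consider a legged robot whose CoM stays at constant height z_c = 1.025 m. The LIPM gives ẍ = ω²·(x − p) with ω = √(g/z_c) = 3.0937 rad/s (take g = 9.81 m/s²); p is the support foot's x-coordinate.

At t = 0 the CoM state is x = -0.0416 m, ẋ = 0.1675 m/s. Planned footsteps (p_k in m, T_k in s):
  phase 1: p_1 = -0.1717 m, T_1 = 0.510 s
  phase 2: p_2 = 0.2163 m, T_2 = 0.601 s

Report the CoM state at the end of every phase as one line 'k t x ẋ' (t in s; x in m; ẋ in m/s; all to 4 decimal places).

phase 1: p=-0.1717, T=0.510, ωT=1.577787, cosh=2.525328, sinh=2.318896; start (x,ẋ)=(-0.041600, 0.167500) → end (x,ẋ)=(0.282395, 1.356326)
phase 2: p=0.2163, T=0.601, ωT=1.859314, cosh=3.287555, sinh=3.131775; start (x,ẋ)=(0.282395, 1.356326) → end (x,ẋ)=(1.806611, 5.099379)

1 0.5100 0.2824 1.3563
2 1.1110 1.8066 5.0994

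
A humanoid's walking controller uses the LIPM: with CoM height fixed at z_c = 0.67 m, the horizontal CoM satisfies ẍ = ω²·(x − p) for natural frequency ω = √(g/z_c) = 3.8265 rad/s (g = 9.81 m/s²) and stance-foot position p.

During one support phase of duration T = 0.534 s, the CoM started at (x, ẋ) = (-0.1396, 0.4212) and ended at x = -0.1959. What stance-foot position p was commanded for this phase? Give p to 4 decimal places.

p = 0.0225

ωT = 3.8265·0.534 = 2.043351; cosh(ωT) = 3.923009, sinh(ωT) = 3.793415
x(T) = p + (x₀−p)·cosh(ωT) + (ẋ₀/ω)·sinh(ωT) ⇒ p·(1 − cosh) = x(T) − x₀·cosh − (ẋ₀/ω)·sinh
numerator   = -0.1959 − (-0.1396)·3.923009 − (0.4212/3.8265)·3.793415 = -0.065806
denominator = 1 − 3.923009 = -2.923009
p = -0.065806 / -2.923009 = 0.0225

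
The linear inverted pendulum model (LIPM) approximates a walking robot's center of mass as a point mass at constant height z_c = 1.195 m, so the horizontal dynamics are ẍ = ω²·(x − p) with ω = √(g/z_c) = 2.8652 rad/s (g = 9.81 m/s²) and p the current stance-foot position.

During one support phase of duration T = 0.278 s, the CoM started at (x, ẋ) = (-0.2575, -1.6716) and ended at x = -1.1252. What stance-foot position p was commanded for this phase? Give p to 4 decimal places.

ωT = 2.8652·0.278 = 0.796526; cosh(ωT) = 1.334357, sinh(ωT) = 0.883465
x(T) = p + (x₀−p)·cosh(ωT) + (ẋ₀/ω)·sinh(ωT) ⇒ p·(1 − cosh) = x(T) − x₀·cosh − (ẋ₀/ω)·sinh
numerator   = -1.1252 − (-0.2575)·1.334357 − (-1.6716/2.8652)·0.883465 = -0.266177
denominator = 1 − 1.334357 = -0.334357
p = -0.266177 / -0.334357 = 0.7961

p = 0.7961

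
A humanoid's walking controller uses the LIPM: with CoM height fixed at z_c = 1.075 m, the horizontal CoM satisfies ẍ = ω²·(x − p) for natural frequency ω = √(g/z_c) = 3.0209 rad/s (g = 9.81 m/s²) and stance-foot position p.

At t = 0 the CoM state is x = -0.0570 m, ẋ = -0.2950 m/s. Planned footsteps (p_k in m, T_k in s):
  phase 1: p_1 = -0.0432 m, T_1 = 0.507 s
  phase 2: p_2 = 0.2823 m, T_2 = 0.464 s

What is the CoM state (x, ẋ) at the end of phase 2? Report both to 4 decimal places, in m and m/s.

phase 1: p=-0.0432, T=0.507, ωT=1.531596, cosh=2.420872, sinh=2.204682; start (x,ẋ)=(-0.057000, -0.295000) → end (x,ẋ)=(-0.291902, -0.806067)
phase 2: p=0.2823, T=0.464, ωT=1.401698, cosh=2.154134, sinh=1.907956; start (x,ẋ)=(-0.291902, -0.806067) → end (x,ẋ)=(-1.463708, -5.045929)

x = -1.4637, ẋ = -5.0459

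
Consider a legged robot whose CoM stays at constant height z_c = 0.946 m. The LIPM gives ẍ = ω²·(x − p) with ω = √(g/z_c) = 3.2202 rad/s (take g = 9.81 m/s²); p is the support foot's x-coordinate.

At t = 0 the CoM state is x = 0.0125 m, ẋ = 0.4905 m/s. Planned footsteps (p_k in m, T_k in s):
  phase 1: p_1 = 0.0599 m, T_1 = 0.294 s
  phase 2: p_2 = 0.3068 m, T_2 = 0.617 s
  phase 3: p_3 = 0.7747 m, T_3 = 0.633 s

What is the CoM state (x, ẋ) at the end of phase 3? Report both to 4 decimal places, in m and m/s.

x = -0.3968, ẋ = -3.5576

phase 1: p=0.0599, T=0.294, ωT=0.946739, cosh=1.482648, sinh=1.094643; start (x,ẋ)=(0.012500, 0.490500) → end (x,ẋ)=(0.156358, 0.560155)
phase 2: p=0.3068, T=0.617, ωT=1.986863, cosh=3.714874, sinh=3.577749; start (x,ẋ)=(0.156358, 0.560155) → end (x,ẋ)=(0.370279, 0.347656)
phase 3: p=0.7747, T=0.633, ωT=2.038387, cosh=3.904225, sinh=3.773986; start (x,ẋ)=(0.370279, 0.347656) → end (x,ẋ)=(-0.396808, -3.557599)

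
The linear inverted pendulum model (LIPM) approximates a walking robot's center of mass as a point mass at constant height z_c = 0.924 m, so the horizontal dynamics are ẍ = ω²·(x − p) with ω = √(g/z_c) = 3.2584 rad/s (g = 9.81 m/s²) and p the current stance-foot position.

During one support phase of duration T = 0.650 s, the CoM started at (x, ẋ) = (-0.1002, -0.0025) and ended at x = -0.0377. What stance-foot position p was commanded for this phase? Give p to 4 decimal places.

p = -0.1206

ωT = 3.2584·0.650 = 2.117960; cosh(ωT) = 4.217218, sinh(ωT) = 4.096941
x(T) = p + (x₀−p)·cosh(ωT) + (ẋ₀/ω)·sinh(ωT) ⇒ p·(1 − cosh) = x(T) − x₀·cosh − (ẋ₀/ω)·sinh
numerator   = -0.0377 − (-0.1002)·4.217218 − (-0.0025/3.2584)·4.096941 = 0.388009
denominator = 1 − 4.217218 = -3.217218
p = 0.388009 / -3.217218 = -0.1206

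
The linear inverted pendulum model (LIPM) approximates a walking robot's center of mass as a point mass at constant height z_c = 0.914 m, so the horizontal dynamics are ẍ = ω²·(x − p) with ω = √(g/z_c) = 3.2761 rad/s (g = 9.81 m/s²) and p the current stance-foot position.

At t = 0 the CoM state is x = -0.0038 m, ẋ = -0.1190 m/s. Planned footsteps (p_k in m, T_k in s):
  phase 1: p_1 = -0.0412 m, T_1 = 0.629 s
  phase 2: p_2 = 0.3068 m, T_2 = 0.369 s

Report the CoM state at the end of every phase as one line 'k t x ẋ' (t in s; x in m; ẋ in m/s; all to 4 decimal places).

1 0.6290 -0.0323 -0.0015
2 0.9980 -0.3124 -1.6975

phase 1: p=-0.0412, T=0.629, ωT=2.060667, cosh=3.989287, sinh=3.861918; start (x,ẋ)=(-0.003800, -0.119000) → end (x,ẋ)=(-0.032280, -0.001539)
phase 2: p=0.3068, T=0.369, ωT=1.208881, cosh=1.824133, sinh=1.525601; start (x,ẋ)=(-0.032280, -0.001539) → end (x,ẋ)=(-0.312443, -1.697536)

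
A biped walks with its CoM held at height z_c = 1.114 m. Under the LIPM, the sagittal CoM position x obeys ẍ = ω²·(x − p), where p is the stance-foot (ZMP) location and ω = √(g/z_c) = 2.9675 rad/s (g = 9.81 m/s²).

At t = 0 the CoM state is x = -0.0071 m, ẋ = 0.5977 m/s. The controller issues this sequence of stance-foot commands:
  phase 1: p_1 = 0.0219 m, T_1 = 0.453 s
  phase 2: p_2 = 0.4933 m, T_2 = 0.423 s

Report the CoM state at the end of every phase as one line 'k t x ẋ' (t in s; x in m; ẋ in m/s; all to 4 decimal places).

1 0.4530 0.3225 1.0703
2 0.8760 0.7507 1.2133

phase 1: p=0.0219, T=0.453, ωT=1.344278, cosh=2.048071, sinh=1.787343; start (x,ẋ)=(-0.007100, 0.597700) → end (x,ẋ)=(0.322504, 1.070318)
phase 2: p=0.4933, T=0.423, ωT=1.255252, cosh=1.896864, sinh=1.611860; start (x,ẋ)=(0.322504, 1.070318) → end (x,ẋ)=(0.750689, 1.213298)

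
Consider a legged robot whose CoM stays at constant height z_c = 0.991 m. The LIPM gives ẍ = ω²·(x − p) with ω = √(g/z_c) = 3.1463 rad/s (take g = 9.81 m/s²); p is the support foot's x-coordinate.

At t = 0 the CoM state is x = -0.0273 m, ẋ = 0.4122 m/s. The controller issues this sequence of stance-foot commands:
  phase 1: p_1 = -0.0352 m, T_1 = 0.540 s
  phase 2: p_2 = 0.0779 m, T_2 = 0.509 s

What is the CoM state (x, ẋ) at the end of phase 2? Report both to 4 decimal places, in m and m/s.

phase 1: p=-0.0352, T=0.540, ωT=1.699002, cosh=2.825677, sinh=2.642811; start (x,ẋ)=(-0.027300, 0.412200) → end (x,ẋ)=(0.333360, 1.230433)
phase 2: p=0.0779, T=0.509, ωT=1.601467, cosh=2.580951, sinh=2.379351; start (x,ẋ)=(0.333360, 1.230433) → end (x,ẋ)=(1.667730, 5.088101)

x = 1.6677, ẋ = 5.0881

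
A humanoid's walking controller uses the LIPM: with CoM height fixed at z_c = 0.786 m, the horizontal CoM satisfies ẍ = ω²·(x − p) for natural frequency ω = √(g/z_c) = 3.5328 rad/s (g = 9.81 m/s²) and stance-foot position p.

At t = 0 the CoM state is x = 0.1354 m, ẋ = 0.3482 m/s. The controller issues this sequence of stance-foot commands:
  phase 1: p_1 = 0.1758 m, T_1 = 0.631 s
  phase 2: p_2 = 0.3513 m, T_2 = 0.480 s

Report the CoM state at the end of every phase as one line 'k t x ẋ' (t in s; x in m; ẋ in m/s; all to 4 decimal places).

phase 1: p=0.1758, T=0.631, ωT=2.229197, cosh=4.700007, sinh=4.592392; start (x,ẋ)=(0.135400, 0.348200) → end (x,ẋ)=(0.438555, 0.981093)
phase 2: p=0.3513, T=0.480, ωT=1.695744, cosh=2.817081, sinh=2.633619; start (x,ẋ)=(0.438555, 0.981093) → end (x,ẋ)=(1.328487, 3.575645)

1 0.6310 0.4386 0.9811
2 1.1110 1.3285 3.5756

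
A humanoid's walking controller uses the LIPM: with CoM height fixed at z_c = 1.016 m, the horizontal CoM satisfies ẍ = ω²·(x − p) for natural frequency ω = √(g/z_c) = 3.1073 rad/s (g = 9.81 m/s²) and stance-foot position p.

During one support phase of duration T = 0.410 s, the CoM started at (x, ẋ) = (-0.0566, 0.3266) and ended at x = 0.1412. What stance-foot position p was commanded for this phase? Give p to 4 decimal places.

p = -0.0831

ωT = 3.1073·0.410 = 1.273993; cosh(ωT) = 1.927406, sinh(ωT) = 1.647693
x(T) = p + (x₀−p)·cosh(ωT) + (ẋ₀/ω)·sinh(ωT) ⇒ p·(1 − cosh) = x(T) − x₀·cosh − (ẋ₀/ω)·sinh
numerator   = 0.1412 − (-0.0566)·1.927406 − (0.3266/3.1073)·1.647693 = 0.077107
denominator = 1 − 1.927406 = -0.927406
p = 0.077107 / -0.927406 = -0.0831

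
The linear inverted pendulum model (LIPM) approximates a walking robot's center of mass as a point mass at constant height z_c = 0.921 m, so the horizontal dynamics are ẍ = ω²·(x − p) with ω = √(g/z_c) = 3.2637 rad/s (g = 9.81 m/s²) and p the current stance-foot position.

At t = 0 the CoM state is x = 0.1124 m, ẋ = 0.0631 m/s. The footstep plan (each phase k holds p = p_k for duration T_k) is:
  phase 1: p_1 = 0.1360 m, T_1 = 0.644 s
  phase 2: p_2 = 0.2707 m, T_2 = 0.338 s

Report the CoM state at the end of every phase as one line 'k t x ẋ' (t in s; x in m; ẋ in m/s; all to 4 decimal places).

phase 1: p=0.1360, T=0.644, ωT=2.101823, cosh=4.151651, sinh=4.029418; start (x,ẋ)=(0.112400, 0.063100) → end (x,ẋ)=(0.115925, -0.048390)
phase 2: p=0.2707, T=0.338, ωT=1.103131, cosh=1.672708, sinh=1.340877; start (x,ẋ)=(0.115925, -0.048390) → end (x,ẋ)=(-0.008074, -0.758271)

1 0.6440 0.1159 -0.0484
2 0.9820 -0.0081 -0.7583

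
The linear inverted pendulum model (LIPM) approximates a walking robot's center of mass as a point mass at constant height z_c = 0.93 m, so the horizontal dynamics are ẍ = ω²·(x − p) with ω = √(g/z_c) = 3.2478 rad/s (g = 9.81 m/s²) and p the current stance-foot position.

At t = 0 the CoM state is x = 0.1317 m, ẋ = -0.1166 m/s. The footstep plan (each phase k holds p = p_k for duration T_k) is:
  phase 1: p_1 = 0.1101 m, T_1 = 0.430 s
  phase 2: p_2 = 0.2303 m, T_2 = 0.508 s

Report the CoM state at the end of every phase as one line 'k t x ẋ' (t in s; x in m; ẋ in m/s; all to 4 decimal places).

phase 1: p=0.1101, T=0.430, ωT=1.396554, cosh=2.144349, sinh=1.896901; start (x,ẋ)=(0.131700, -0.116600) → end (x,ẋ)=(0.088317, -0.116959)
phase 2: p=0.2303, T=0.508, ωT=1.649882, cosh=2.699220, sinh=2.507148; start (x,ẋ)=(0.088317, -0.116959) → end (x,ẋ)=(-0.243230, -1.471825)

1 0.4300 0.0883 -0.1170
2 0.9380 -0.2432 -1.4718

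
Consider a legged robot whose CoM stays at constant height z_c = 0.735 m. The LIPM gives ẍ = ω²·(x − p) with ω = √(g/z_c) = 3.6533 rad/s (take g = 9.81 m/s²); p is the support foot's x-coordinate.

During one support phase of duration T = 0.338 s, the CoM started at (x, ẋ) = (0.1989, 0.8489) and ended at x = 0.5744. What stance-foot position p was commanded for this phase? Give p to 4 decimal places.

ωT = 3.6533·0.338 = 1.234815; cosh(ωT) = 1.864316, sinh(ωT) = 1.573428
x(T) = p + (x₀−p)·cosh(ωT) + (ẋ₀/ω)·sinh(ωT) ⇒ p·(1 − cosh) = x(T) − x₀·cosh − (ẋ₀/ω)·sinh
numerator   = 0.5744 − (0.1989)·1.864316 − (0.8489/3.6533)·1.573428 = -0.162022
denominator = 1 − 1.864316 = -0.864316
p = -0.162022 / -0.864316 = 0.1875

p = 0.1875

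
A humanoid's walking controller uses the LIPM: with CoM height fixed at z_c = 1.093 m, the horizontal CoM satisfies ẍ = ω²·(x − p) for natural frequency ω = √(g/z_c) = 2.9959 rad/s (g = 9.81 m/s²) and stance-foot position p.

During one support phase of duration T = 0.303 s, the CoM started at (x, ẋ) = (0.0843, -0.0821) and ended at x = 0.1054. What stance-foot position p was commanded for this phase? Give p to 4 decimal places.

ωT = 2.9959·0.303 = 0.907758; cosh(ωT) = 1.441093, sinh(ωT) = 1.037665
x(T) = p + (x₀−p)·cosh(ωT) + (ẋ₀/ω)·sinh(ωT) ⇒ p·(1 − cosh) = x(T) − x₀·cosh − (ẋ₀/ω)·sinh
numerator   = 0.1054 − (0.0843)·1.441093 − (-0.0821/2.9959)·1.037665 = 0.012352
denominator = 1 − 1.441093 = -0.441093
p = 0.012352 / -0.441093 = -0.0280

p = -0.0280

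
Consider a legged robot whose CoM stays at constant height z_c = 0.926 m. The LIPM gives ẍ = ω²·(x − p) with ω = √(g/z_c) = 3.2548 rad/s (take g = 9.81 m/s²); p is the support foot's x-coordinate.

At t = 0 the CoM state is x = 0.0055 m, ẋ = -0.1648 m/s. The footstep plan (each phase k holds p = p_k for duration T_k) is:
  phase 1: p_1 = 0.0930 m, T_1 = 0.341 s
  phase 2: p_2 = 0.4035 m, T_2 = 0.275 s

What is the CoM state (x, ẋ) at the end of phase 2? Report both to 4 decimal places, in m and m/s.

x = -0.5553, ẋ = -2.6915

phase 1: p=0.0930, T=0.341, ωT=1.109887, cosh=1.681806, sinh=1.352209; start (x,ẋ)=(0.005500, -0.164800) → end (x,ẋ)=(-0.122624, -0.662264)
phase 2: p=0.4035, T=0.275, ωT=0.895070, cosh=1.428043, sinh=1.019464; start (x,ẋ)=(-0.122624, -0.662264) → end (x,ẋ)=(-0.555262, -2.691502)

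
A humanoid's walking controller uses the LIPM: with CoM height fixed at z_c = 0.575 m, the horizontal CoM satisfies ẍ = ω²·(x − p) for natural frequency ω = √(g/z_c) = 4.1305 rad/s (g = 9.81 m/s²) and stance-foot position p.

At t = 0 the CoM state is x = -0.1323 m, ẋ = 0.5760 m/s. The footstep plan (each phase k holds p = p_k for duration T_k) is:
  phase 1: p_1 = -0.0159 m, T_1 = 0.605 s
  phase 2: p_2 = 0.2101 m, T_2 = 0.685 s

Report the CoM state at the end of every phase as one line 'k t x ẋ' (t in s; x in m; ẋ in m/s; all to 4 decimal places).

1 0.6050 0.1138 0.6228
2 1.2900 0.6644 1.9369

phase 1: p=-0.0159, T=0.605, ωT=2.498952, cosh=6.125955, sinh=6.043784; start (x,ẋ)=(-0.132300, 0.576000) → end (x,ẋ)=(0.113847, 0.622758)
phase 2: p=0.2101, T=0.685, ωT=2.829392, cosh=8.497109, sinh=8.438060; start (x,ẋ)=(0.113847, 0.622758) → end (x,ẋ)=(0.664440, 1.936902)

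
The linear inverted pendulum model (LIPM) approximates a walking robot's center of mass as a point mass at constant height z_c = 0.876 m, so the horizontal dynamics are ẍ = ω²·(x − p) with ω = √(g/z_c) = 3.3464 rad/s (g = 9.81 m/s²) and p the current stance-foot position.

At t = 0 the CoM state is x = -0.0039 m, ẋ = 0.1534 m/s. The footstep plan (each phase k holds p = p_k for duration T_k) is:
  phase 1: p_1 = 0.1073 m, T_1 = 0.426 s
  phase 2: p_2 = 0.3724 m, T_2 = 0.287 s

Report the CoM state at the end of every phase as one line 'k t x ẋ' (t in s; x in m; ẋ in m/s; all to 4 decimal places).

1 0.4260 -0.0475 -0.3918
2 0.7130 -0.3871 -2.1537

phase 1: p=0.1073, T=0.426, ωT=1.425566, cosh=2.200293, sinh=1.959921; start (x,ẋ)=(-0.003900, 0.153400) → end (x,ẋ)=(-0.047529, -0.391800)
phase 2: p=0.3724, T=0.287, ωT=0.960417, cosh=1.497759, sinh=1.115026; start (x,ẋ)=(-0.047529, -0.391800) → end (x,ẋ)=(-0.387101, -2.153714)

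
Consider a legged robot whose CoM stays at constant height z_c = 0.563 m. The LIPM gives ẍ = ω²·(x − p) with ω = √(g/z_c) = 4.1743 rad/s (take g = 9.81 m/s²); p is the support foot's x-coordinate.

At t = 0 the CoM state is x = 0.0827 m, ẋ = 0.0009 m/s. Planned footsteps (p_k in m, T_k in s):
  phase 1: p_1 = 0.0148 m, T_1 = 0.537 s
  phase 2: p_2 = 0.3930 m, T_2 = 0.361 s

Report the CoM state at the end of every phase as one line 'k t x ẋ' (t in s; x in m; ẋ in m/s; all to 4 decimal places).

phase 1: p=0.0148, T=0.537, ωT=2.241599, cosh=4.757326, sinh=4.651038; start (x,ẋ)=(0.082700, 0.000900) → end (x,ẋ)=(0.338825, 1.322548)
phase 2: p=0.3930, T=0.361, ωT=1.506922, cosh=2.367206, sinh=2.145615; start (x,ẋ)=(0.338825, 1.322548) → end (x,ẋ)=(0.944555, 2.645531)

1 0.5370 0.3388 1.3225
2 0.8980 0.9446 2.6455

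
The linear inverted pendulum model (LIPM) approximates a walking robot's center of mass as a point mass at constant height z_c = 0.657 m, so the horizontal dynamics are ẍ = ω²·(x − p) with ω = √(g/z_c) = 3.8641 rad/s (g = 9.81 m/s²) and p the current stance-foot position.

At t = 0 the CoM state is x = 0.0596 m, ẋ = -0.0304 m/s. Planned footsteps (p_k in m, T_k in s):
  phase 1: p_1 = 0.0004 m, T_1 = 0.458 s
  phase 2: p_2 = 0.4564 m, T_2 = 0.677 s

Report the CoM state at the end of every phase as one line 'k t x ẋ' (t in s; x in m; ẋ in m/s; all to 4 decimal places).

1 0.4580 0.1568 0.5600
2 1.1350 -0.6181 -4.0264

phase 1: p=0.0004, T=0.458, ωT=1.769758, cosh=3.019903, sinh=2.849529; start (x,ẋ)=(0.059600, -0.030400) → end (x,ẋ)=(0.156760, 0.560038)
phase 2: p=0.4564, T=0.677, ωT=2.615996, cosh=6.876963, sinh=6.803868; start (x,ẋ)=(0.156760, 0.560038) → end (x,ẋ)=(-0.618103, -4.026417)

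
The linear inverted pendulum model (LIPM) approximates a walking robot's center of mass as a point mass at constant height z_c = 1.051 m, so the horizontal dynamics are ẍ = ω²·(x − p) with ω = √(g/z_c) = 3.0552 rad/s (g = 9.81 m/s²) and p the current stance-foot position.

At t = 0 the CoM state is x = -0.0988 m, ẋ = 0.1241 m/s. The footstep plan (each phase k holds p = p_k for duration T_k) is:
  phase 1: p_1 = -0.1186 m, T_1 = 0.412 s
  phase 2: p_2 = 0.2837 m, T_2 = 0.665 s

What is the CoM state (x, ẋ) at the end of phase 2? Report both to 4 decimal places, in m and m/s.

phase 1: p=-0.1186, T=0.412, ωT=1.258742, cosh=1.902501, sinh=1.618490; start (x,ẋ)=(-0.098800, 0.124100) → end (x,ẋ)=(-0.015189, 0.334008)
phase 2: p=0.2837, T=0.665, ωT=2.031708, cosh=3.879107, sinh=3.747995; start (x,ẋ)=(-0.015189, 0.334008) → end (x,ẋ)=(-0.465974, -2.126885)

x = -0.4660, ẋ = -2.1269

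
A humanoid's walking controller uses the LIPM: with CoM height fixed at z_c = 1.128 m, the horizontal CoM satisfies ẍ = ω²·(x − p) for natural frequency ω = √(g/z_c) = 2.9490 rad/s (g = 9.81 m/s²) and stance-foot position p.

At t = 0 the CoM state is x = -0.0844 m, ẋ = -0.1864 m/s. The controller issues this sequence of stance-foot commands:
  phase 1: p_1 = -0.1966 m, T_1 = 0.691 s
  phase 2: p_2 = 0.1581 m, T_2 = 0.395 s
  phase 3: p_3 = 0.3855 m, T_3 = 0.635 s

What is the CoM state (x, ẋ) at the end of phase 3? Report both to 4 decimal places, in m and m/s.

phase 1: p=-0.1966, T=0.691, ωT=2.037759, cosh=3.901857, sinh=3.771537; start (x,ẋ)=(-0.084400, -0.186400) → end (x,ẋ)=(0.002798, 0.520612)
phase 2: p=0.1581, T=0.395, ωT=1.164855, cosh=1.758713, sinh=1.446745; start (x,ẋ)=(0.002798, 0.520612) → end (x,ẋ)=(0.140374, 0.253016)
phase 3: p=0.3855, T=0.635, ωT=1.872615, cosh=3.329503, sinh=3.175782; start (x,ẋ)=(0.140374, 0.253016) → end (x,ẋ)=(-0.158176, -1.453284)

x = -0.1582, ẋ = -1.4533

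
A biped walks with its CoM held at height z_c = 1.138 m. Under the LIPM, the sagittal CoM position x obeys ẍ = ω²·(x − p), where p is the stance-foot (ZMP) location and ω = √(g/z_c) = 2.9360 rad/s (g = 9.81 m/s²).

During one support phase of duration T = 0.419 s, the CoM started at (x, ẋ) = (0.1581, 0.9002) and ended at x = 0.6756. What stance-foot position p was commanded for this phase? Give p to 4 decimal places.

p = 0.1141

ωT = 2.9360·0.419 = 1.230184; cosh(ωT) = 1.857049, sinh(ωT) = 1.564810
x(T) = p + (x₀−p)·cosh(ωT) + (ẋ₀/ω)·sinh(ωT) ⇒ p·(1 − cosh) = x(T) − x₀·cosh − (ẋ₀/ω)·sinh
numerator   = 0.6756 − (0.1581)·1.857049 − (0.9002/2.9360)·1.564810 = -0.097782
denominator = 1 − 1.857049 = -0.857049
p = -0.097782 / -0.857049 = 0.1141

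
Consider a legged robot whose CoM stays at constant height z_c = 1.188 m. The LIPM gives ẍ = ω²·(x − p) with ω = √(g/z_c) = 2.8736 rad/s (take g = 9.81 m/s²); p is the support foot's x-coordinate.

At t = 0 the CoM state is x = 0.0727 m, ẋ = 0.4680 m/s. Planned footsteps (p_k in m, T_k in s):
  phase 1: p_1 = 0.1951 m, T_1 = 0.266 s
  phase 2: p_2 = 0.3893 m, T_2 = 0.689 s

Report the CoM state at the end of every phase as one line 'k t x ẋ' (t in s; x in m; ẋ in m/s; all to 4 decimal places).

phase 1: p=0.1951, T=0.266, ωT=0.764378, cosh=1.306640, sinh=0.841017; start (x,ẋ)=(0.072700, 0.468000) → end (x,ẋ)=(0.172137, 0.315698)
phase 2: p=0.3893, T=0.689, ωT=1.979910, cosh=3.690088, sinh=3.552006; start (x,ẋ)=(0.172137, 0.315698) → end (x,ẋ)=(-0.021822, -1.051641)

1 0.2660 0.1721 0.3157
2 0.9550 -0.0218 -1.0516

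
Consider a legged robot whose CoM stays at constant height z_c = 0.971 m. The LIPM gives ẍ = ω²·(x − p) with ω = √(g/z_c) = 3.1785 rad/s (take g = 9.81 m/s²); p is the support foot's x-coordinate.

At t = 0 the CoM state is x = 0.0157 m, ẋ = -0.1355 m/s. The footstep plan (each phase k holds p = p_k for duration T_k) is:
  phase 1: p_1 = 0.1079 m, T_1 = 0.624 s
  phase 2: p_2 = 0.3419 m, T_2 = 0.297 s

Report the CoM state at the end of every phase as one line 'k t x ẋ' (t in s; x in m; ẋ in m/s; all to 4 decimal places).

phase 1: p=0.1079, T=0.624, ωT=1.983384, cosh=3.702448, sinh=3.564846; start (x,ẋ)=(0.015700, -0.135500) → end (x,ẋ)=(-0.385436, -1.546387)
phase 2: p=0.3419, T=0.297, ωT=0.944014, cosh=1.479671, sinh=1.090608; start (x,ẋ)=(-0.385436, -1.546387) → end (x,ẋ)=(-1.264915, -4.809452)

1 0.6240 -0.3854 -1.5464
2 0.9210 -1.2649 -4.8095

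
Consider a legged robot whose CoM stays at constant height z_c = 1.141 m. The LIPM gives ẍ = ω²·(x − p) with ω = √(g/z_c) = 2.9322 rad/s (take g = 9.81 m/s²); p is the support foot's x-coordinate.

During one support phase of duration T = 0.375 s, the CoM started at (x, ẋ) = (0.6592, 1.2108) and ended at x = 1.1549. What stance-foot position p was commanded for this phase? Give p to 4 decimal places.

ωT = 2.9322·0.375 = 1.099575; cosh(ωT) = 1.667951, sinh(ωT) = 1.334938
x(T) = p + (x₀−p)·cosh(ωT) + (ẋ₀/ω)·sinh(ωT) ⇒ p·(1 − cosh) = x(T) − x₀·cosh − (ẋ₀/ω)·sinh
numerator   = 1.1549 − (0.6592)·1.667951 − (1.2108/2.9322)·1.334938 = -0.495853
denominator = 1 − 1.667951 = -0.667951
p = -0.495853 / -0.667951 = 0.7423

p = 0.7423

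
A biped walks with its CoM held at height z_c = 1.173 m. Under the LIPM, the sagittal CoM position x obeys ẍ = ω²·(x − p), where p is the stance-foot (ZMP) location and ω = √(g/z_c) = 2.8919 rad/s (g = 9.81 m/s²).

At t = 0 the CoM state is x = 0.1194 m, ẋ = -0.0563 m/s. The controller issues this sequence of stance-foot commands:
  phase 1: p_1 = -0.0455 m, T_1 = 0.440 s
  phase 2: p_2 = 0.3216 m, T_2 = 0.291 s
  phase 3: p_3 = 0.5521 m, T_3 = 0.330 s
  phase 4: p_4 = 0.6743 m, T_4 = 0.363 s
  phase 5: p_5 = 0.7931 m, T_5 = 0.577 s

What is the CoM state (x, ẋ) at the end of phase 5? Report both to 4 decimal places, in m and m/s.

x = 1.9367, ẋ = 3.4220

phase 1: p=-0.0455, T=0.440, ωT=1.272436, cosh=1.924843, sinh=1.644695; start (x,ẋ)=(0.119400, -0.056300) → end (x,ẋ)=(0.239887, 0.675944)
phase 2: p=0.3216, T=0.291, ωT=0.841543, cosh=1.375494, sinh=0.944449; start (x,ẋ)=(0.239887, 0.675944) → end (x,ẋ)=(0.429957, 0.706579)
phase 3: p=0.5521, T=0.330, ωT=0.954327, cosh=1.490997, sinh=1.105926; start (x,ẋ)=(0.429957, 0.706579) → end (x,ẋ)=(0.640197, 0.662868)
phase 4: p=0.6743, T=0.363, ωT=1.049760, cosh=1.603493, sinh=1.253471; start (x,ẋ)=(0.640197, 0.662868) → end (x,ẋ)=(0.906931, 0.939284)
phase 5: p=0.7931, T=0.577, ωT=1.668626, cosh=2.746691, sinh=2.558185; start (x,ẋ)=(0.906931, 0.939284) → end (x,ẋ)=(1.936654, 3.422049)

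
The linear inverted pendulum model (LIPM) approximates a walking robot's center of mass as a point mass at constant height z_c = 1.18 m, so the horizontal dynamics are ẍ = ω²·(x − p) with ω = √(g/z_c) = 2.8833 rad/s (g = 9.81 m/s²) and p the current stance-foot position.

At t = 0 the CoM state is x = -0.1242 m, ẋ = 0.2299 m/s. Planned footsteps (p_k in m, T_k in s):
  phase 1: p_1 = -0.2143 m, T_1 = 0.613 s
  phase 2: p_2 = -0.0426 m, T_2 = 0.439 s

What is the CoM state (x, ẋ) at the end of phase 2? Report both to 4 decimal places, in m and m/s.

phase 1: p=-0.2143, T=0.613, ωT=1.767463, cosh=3.013371, sinh=2.842606; start (x,ẋ)=(-0.124200, 0.229900) → end (x,ẋ)=(0.283860, 1.431241)
phase 2: p=-0.0426, T=0.439, ωT=1.265769, cosh=1.913920, sinh=1.631897; start (x,ẋ)=(0.283860, 1.431241) → end (x,ẋ)=(1.392276, 4.275357)

x = 1.3923, ẋ = 4.2754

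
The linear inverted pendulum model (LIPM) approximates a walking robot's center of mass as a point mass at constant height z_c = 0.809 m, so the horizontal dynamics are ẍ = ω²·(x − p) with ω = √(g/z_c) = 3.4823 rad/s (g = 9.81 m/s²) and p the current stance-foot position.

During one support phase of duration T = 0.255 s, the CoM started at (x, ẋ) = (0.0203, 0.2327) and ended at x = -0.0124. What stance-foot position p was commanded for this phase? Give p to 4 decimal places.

p = 0.2583

ωT = 3.4823·0.255 = 0.887987; cosh(ωT) = 1.420857, sinh(ωT) = 1.009374
x(T) = p + (x₀−p)·cosh(ωT) + (ẋ₀/ω)·sinh(ωT) ⇒ p·(1 − cosh) = x(T) − x₀·cosh − (ẋ₀/ω)·sinh
numerator   = -0.0124 − (0.0203)·1.420857 − (0.2327/3.4823)·1.009374 = -0.108693
denominator = 1 − 1.420857 = -0.420857
p = -0.108693 / -0.420857 = 0.2583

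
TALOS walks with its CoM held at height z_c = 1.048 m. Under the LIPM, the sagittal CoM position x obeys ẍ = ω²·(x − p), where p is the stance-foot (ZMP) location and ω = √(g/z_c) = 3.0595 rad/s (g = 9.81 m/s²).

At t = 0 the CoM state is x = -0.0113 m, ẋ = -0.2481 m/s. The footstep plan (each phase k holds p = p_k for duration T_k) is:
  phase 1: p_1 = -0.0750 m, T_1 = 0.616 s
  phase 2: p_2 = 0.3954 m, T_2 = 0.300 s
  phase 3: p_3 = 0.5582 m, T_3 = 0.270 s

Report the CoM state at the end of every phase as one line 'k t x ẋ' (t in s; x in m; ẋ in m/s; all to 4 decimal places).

phase 1: p=-0.0750, T=0.616, ωT=1.884652, cosh=3.367972, sinh=3.216090; start (x,ẋ)=(-0.011300, -0.248100) → end (x,ẋ)=(-0.121258, -0.208810)
phase 2: p=0.3954, T=0.300, ωT=0.917850, cosh=1.451639, sinh=1.052262; start (x,ẋ)=(-0.121258, -0.208810) → end (x,ẋ)=(-0.426418, -1.966444)
phase 3: p=0.5582, T=0.270, ωT=0.826065, cosh=1.361040, sinh=0.923272; start (x,ẋ)=(-0.426418, -1.966444) → end (x,ẋ)=(-1.375323, -5.457709)

1 0.6160 -0.1213 -0.2088
2 0.9160 -0.4264 -1.9664
3 1.1860 -1.3753 -5.4577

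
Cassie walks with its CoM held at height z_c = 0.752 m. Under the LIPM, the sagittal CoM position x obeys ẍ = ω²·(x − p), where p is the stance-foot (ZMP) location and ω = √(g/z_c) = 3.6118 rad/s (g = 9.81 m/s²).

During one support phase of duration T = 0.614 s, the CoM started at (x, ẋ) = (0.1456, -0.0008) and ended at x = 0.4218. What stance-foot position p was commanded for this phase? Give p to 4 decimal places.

ωT = 3.6118·0.614 = 2.217645; cosh(ωT) = 4.647270, sinh(ωT) = 4.538405
x(T) = p + (x₀−p)·cosh(ωT) + (ẋ₀/ω)·sinh(ωT) ⇒ p·(1 − cosh) = x(T) − x₀·cosh − (ẋ₀/ω)·sinh
numerator   = 0.4218 − (0.1456)·4.647270 − (-0.0008/3.6118)·4.538405 = -0.253837
denominator = 1 − 4.647270 = -3.647270
p = -0.253837 / -3.647270 = 0.0696

p = 0.0696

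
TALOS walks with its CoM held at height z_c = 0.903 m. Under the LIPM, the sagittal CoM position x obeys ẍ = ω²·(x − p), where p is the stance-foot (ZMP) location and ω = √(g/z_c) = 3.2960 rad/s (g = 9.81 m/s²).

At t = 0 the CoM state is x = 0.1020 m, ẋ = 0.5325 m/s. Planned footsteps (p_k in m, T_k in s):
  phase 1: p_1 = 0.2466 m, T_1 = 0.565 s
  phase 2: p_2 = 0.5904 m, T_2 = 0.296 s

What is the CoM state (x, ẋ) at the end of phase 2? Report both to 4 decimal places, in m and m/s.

phase 1: p=0.2466, T=0.565, ωT=1.862240, cosh=3.296733, sinh=3.141409; start (x,ẋ)=(0.102000, 0.532500) → end (x,ẋ)=(0.277417, 0.258310)
phase 2: p=0.5904, T=0.296, ωT=0.975616, cosh=1.514880, sinh=1.137920; start (x,ẋ)=(0.277417, 0.258310) → end (x,ẋ)=(0.205447, -0.782562)

x = 0.2054, ẋ = -0.7826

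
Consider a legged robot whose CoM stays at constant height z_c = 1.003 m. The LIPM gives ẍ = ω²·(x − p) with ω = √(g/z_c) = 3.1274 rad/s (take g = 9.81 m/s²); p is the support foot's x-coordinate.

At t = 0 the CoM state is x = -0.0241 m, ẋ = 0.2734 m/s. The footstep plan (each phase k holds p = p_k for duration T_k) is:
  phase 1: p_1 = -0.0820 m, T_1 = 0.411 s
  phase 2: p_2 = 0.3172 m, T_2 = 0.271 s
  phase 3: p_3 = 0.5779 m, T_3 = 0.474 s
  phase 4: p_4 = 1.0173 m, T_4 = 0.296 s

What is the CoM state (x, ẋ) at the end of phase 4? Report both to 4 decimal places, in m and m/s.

phase 1: p=-0.0820, T=0.411, ωT=1.285361, cosh=1.946263, sinh=1.669712; start (x,ẋ)=(-0.024100, 0.273400) → end (x,ẋ)=(0.176656, 0.834454)
phase 2: p=0.3172, T=0.271, ωT=0.847525, cosh=1.381169, sinh=0.952695; start (x,ẋ)=(0.176656, 0.834454) → end (x,ẋ)=(0.377284, 0.733777)
phase 3: p=0.5779, T=0.474, ωT=1.482388, cosh=2.315271, sinh=2.088176; start (x,ẋ)=(0.377284, 0.733777) → end (x,ẋ)=(0.603365, 0.388756)
phase 4: p=1.0173, T=0.296, ωT=0.925710, cosh=1.459955, sinh=1.063705; start (x,ẋ)=(0.603365, 0.388756) → end (x,ẋ)=(0.545199, -0.809443)

x = 0.5452, ẋ = -0.8094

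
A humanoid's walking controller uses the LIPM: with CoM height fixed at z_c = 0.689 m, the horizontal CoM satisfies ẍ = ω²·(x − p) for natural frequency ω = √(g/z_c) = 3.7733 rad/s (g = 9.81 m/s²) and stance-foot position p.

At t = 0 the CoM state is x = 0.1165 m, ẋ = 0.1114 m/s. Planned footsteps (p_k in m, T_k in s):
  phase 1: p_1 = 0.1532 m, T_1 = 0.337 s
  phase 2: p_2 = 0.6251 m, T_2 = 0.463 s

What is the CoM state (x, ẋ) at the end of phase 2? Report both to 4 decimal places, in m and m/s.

phase 1: p=0.1532, T=0.337, ωT=1.271602, cosh=1.923472, sinh=1.643090; start (x,ẋ)=(0.116500, 0.111400) → end (x,ẋ)=(0.131118, -0.013260)
phase 2: p=0.6251, T=0.463, ωT=1.747038, cosh=2.955936, sinh=2.781646; start (x,ẋ)=(0.131118, -0.013260) → end (x,ẋ)=(-0.844855, -5.224027)

x = -0.8449, ẋ = -5.2240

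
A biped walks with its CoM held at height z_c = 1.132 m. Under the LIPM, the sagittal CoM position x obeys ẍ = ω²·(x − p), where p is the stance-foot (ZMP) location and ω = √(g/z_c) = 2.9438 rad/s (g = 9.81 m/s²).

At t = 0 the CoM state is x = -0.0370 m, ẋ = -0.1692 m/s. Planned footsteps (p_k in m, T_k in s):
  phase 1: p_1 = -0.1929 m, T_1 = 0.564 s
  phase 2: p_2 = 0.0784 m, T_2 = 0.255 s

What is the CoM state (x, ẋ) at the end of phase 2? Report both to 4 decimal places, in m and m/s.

x = 0.2850, ẋ = 0.9289

phase 1: p=-0.1929, T=0.564, ωT=1.660303, cosh=2.725494, sinh=2.535412; start (x,ẋ)=(-0.037000, -0.169200) → end (x,ẋ)=(0.086277, 0.702445)
phase 2: p=0.0784, T=0.255, ωT=0.750669, cosh=1.295234, sinh=0.823183; start (x,ẋ)=(0.086277, 0.702445) → end (x,ẋ)=(0.285029, 0.928919)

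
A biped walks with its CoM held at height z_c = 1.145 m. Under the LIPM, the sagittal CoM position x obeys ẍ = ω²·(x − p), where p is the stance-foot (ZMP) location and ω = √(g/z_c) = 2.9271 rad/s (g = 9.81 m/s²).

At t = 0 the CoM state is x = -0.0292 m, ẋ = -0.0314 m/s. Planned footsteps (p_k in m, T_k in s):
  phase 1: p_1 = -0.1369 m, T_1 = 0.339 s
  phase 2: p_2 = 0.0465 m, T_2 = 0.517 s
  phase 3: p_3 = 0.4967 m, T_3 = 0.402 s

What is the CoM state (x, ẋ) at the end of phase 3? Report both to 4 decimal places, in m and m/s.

x = 0.2682, ẋ = -0.2347

phase 1: p=-0.1369, T=0.339, ωT=0.992287, cosh=1.534062, sinh=1.163334; start (x,ẋ)=(-0.029200, -0.031400) → end (x,ẋ)=(0.015839, 0.318570)
phase 2: p=0.0465, T=0.517, ωT=1.513311, cosh=2.380961, sinh=2.160781; start (x,ẋ)=(0.015839, 0.318570) → end (x,ẋ)=(0.208665, 0.564577)
phase 3: p=0.4967, T=0.402, ωT=1.176694, cosh=1.775965, sinh=1.467669; start (x,ẋ)=(0.208665, 0.564577) → end (x,ẋ)=(0.268243, -0.234731)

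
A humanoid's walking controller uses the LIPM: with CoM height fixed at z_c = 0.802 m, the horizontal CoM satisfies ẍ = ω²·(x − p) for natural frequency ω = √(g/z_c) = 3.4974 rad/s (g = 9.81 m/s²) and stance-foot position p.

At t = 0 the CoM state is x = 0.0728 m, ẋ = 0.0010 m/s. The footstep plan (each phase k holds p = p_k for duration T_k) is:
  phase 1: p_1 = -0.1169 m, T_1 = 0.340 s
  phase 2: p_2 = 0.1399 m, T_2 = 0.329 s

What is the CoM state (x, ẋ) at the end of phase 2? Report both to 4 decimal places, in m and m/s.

x = 0.6885, ẋ = 2.1391

phase 1: p=-0.1169, T=0.340, ωT=1.189116, cosh=1.794334, sinh=1.489843; start (x,ẋ)=(0.072800, 0.001000) → end (x,ẋ)=(0.223911, 0.990241)
phase 2: p=0.1399, T=0.329, ωT=1.150645, cosh=1.738331, sinh=1.421898; start (x,ẋ)=(0.223911, 0.990241) → end (x,ẋ)=(0.688530, 2.139149)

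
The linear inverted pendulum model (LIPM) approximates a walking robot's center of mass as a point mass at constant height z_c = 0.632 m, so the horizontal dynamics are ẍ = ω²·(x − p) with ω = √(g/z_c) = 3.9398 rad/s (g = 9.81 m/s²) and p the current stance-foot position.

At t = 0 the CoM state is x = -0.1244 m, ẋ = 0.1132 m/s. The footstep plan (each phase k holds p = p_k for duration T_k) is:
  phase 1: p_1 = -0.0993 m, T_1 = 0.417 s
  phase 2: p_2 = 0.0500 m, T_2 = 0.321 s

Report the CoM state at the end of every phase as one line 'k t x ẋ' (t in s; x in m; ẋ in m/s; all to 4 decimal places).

1 0.4170 -0.0951 0.0575
2 0.7380 -0.2037 -0.8218

phase 1: p=-0.0993, T=0.417, ωT=1.642897, cosh=2.681771, sinh=2.488352; start (x,ẋ)=(-0.124400, 0.113200) → end (x,ẋ)=(-0.095116, 0.057506)
phase 2: p=0.0500, T=0.321, ωT=1.264676, cosh=1.912138, sinh=1.629807; start (x,ẋ)=(-0.095116, 0.057506) → end (x,ẋ)=(-0.203693, -0.821847)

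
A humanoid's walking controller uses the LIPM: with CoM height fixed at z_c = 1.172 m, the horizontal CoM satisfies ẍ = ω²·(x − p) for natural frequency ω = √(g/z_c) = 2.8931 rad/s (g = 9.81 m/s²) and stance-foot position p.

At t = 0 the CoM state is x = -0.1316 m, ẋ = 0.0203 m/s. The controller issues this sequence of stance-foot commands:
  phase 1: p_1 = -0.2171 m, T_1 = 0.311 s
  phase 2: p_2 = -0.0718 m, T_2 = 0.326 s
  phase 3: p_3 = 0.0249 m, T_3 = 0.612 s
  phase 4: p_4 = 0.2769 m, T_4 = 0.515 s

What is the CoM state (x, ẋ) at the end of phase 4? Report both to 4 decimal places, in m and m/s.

x = 1.1774, ẋ = 2.7853

phase 1: p=-0.2171, T=0.311, ωT=0.899754, cosh=1.432834, sinh=1.026164; start (x,ẋ)=(-0.131600, 0.020300) → end (x,ẋ)=(-0.087392, 0.282919)
phase 2: p=-0.0718, T=0.326, ωT=0.943151, cosh=1.478729, sinh=1.089330; start (x,ẋ)=(-0.087392, 0.282919) → end (x,ẋ)=(0.011670, 0.369220)
phase 3: p=0.0249, T=0.612, ωT=1.770577, cosh=3.022239, sinh=2.852004; start (x,ẋ)=(0.011670, 0.369220) → end (x,ẋ)=(0.348890, 1.006704)
phase 4: p=0.2769, T=0.515, ωT=1.489947, cosh=2.331121, sinh=2.105737; start (x,ẋ)=(0.348890, 1.006704) → end (x,ẋ)=(1.177444, 2.785319)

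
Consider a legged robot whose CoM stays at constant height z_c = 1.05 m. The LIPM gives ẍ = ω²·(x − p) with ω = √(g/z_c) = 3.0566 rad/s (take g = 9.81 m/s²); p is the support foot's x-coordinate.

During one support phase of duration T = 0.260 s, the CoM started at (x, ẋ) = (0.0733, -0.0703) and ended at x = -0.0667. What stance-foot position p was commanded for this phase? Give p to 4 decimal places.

p = 0.4331

ωT = 3.0566·0.260 = 0.794716; cosh(ωT) = 1.332761, sinh(ωT) = 0.881051
x(T) = p + (x₀−p)·cosh(ωT) + (ẋ₀/ω)·sinh(ωT) ⇒ p·(1 − cosh) = x(T) − x₀·cosh − (ẋ₀/ω)·sinh
numerator   = -0.0667 − (0.0733)·1.332761 − (-0.0703/3.0566)·0.881051 = -0.144128
denominator = 1 − 1.332761 = -0.332761
p = -0.144128 / -0.332761 = 0.4331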